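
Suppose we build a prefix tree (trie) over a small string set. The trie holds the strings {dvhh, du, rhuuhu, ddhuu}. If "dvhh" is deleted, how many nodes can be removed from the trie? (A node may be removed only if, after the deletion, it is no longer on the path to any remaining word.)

Walk "dvhh" from the leaf back toward the root, removing each node that no remaining word uses.
The suffix "vhh" (3 nodes) is used only by "dvhh"; the node for "d" still has the child "u", so pruning stops there.
Nodes removed: 3

3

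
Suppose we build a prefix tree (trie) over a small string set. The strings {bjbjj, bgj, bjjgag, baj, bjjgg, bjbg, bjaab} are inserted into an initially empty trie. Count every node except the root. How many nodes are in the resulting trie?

Insert word by word; a character creates a node only if that edge doesn't already exist:
  "bjbjj" → 5 new (b, j, b, j, j)
  "bgj" → prefix "b" already present; 2 new (g, j)
  "bjjgag" → prefix "bj" already present; 4 new (j, g, a, g)
  "baj" → prefix "b" already present; 2 new (a, j)
  "bjjgg" → prefix "bjjg" already present; 1 new (g)
  "bjbg" → prefix "bjb" already present; 1 new (g)
  "bjaab" → prefix "bj" already present; 3 new (a, a, b)
Total nodes = 5 + 2 + 4 + 2 + 1 + 1 + 3 = 18

18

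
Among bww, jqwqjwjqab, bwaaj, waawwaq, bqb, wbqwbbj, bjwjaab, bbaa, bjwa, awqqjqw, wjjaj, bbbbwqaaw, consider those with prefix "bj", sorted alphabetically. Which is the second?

Filter for "bj…" and sort: "bjwa", "bjwjaab"
Position 2: bjwjaab

bjwjaab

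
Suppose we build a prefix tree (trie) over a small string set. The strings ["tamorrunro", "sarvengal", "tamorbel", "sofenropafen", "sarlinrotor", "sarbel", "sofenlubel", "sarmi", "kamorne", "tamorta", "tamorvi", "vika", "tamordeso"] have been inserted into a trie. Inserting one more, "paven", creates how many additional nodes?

Nothing in the trie begins with "p"; the whole of "paven" is new.
5 − 0 = 5 new nodes.

5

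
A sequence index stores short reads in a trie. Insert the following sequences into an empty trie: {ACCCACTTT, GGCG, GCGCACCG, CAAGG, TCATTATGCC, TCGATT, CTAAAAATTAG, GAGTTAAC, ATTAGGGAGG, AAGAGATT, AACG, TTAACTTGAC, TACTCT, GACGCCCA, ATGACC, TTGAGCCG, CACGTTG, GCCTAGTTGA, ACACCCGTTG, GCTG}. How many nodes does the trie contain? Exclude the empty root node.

127

Trace insertions, counting only characters that open a new branch:
  "ACCCACTTT" → 9 new (A, C, C, C, A, C, T, T, T)
  "GGCG" → 4 new (G, G, C, G)
  "GCGCACCG" → prefix "G" already present; 7 new (C, G, C, A, C, C, G)
  "CAAGG" → 5 new (C, A, A, G, G)
  "TCATTATGCC" → 10 new (T, C, A, T, T, A, T, G, C, C)
  "TCGATT" → prefix "TC" already present; 4 new (G, A, T, T)
  "CTAAAAATTAG" → prefix "C" already present; 10 new (T, A, A, A, A, A, T, T, A, G)
  "GAGTTAAC" → prefix "G" already present; 7 new (A, G, T, T, A, A, C)
  "ATTAGGGAGG" → prefix "A" already present; 9 new (T, T, A, G, G, G, A, G, G)
  "AAGAGATT" → prefix "A" already present; 7 new (A, G, A, G, A, T, T)
  "AACG" → prefix "AA" already present; 2 new (C, G)
  "TTAACTTGAC" → prefix "T" already present; 9 new (T, A, A, C, T, T, G, A, C)
  "TACTCT" → prefix "T" already present; 5 new (A, C, T, C, T)
  "GACGCCCA" → prefix "GA" already present; 6 new (C, G, C, C, C, A)
  "ATGACC" → prefix "AT" already present; 4 new (G, A, C, C)
  "TTGAGCCG" → prefix "TT" already present; 6 new (G, A, G, C, C, G)
  "CACGTTG" → prefix "CA" already present; 5 new (C, G, T, T, G)
  "GCCTAGTTGA" → prefix "GC" already present; 8 new (C, T, A, G, T, T, G, A)
  "ACACCCGTTG" → prefix "AC" already present; 8 new (A, C, C, C, G, T, T, G)
  "GCTG" → prefix "GC" already present; 2 new (T, G)
Total nodes = 9 + 4 + 7 + 5 + 10 + 4 + 10 + 7 + 9 + 7 + 2 + 9 + 5 + 6 + 4 + 6 + 5 + 8 + 8 + 2 = 127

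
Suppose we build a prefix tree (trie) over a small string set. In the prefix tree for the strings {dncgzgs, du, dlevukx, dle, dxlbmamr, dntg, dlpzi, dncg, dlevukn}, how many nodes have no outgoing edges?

Leaves are exactly the stored words that no other stored word extends.
Those words: "dlevukn", "dlevukx", "dlpzi", "dncgzgs", "dntg", "du", "dxlbmamr"
Leaf count: 7

7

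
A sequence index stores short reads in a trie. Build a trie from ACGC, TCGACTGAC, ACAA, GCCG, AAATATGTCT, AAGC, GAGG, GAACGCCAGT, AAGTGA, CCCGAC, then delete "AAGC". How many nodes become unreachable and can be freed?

A node on "AAGC"'s path can go only if nothing else ends at it or branches off below it.
The suffix "C" (1 node) is used only by "AAGC"; the node for "AAG" still has the child "T", so pruning stops there.
Nodes removed: 1

1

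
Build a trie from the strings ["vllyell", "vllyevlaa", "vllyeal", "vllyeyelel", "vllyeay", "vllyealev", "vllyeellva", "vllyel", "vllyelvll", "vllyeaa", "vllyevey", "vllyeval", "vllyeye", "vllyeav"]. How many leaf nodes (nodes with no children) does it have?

11

A leaf is a node with no children — equivalently, the end of a word that is not a proper prefix of any other stored word.
Those words: "vllyeaa", "vllyealev", "vllyeav", "vllyeay", "vllyeellva", "vllyell", "vllyelvll", "vllyeval", "vllyevey", "vllyevlaa", "vllyeyelel"
Leaf count: 11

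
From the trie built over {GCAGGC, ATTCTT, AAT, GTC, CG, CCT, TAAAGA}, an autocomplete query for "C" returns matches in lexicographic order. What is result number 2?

Filter for "C…" and sort: "CCT", "CG"
The 2nd is CG.

CG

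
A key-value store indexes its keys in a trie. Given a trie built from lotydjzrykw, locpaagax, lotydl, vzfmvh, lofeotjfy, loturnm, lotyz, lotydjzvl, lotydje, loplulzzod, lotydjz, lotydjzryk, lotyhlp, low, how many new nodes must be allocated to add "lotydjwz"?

2

Walking "lotydjwz" from the root, the first 6 characters ("lotydj") follow existing edges; "w" is the first miss.
New nodes needed: |"lotydjwz"| − 6 = 8 − 6 = 2.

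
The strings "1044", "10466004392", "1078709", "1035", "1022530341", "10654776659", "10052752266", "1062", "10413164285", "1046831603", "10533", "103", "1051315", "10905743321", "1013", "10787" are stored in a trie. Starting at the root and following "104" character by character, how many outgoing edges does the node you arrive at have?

3

Walk "104" from the root, arriving at one node.
Characters that immediately follow "104" among the stored strings: {1, 4, 6}.
That node has 3 child edges.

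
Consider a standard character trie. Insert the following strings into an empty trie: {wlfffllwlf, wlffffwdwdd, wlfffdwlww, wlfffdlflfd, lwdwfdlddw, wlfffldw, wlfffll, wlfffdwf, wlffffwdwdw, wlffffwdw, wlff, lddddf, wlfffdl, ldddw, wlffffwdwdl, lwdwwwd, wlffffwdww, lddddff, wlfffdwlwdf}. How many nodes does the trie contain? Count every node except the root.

54

Insert word by word; a character creates a node only if that edge doesn't already exist:
  "wlfffllwlf" → 10 new (w, l, f, f, f, l, l, w, l, f)
  "wlffffwdwdd" → prefix "wlfff" already present; 6 new (f, w, d, w, d, d)
  "wlfffdwlww" → prefix "wlfff" already present; 5 new (d, w, l, w, w)
  "wlfffdlflfd" → prefix "wlfffd" already present; 5 new (l, f, l, f, d)
  "lwdwfdlddw" → 10 new (l, w, d, w, f, d, l, d, d, w)
  "wlfffldw" → prefix "wlfffl" already present; 2 new (d, w)
  "wlfffll" → prefix "wlfffll" already present; 0 new (none)
  "wlfffdwf" → prefix "wlfffdw" already present; 1 new (f)
  "wlffffwdwdw" → prefix "wlffffwdwd" already present; 1 new (w)
  "wlffffwdw" → prefix "wlffffwdw" already present; 0 new (none)
  "wlff" → prefix "wlff" already present; 0 new (none)
  "lddddf" → prefix "l" already present; 5 new (d, d, d, d, f)
  "wlfffdl" → prefix "wlfffdl" already present; 0 new (none)
  "ldddw" → prefix "lddd" already present; 1 new (w)
  "wlffffwdwdl" → prefix "wlffffwdwd" already present; 1 new (l)
  "lwdwwwd" → prefix "lwdw" already present; 3 new (w, w, d)
  "wlffffwdww" → prefix "wlffffwdw" already present; 1 new (w)
  "lddddff" → prefix "lddddf" already present; 1 new (f)
  "wlfffdwlwdf" → prefix "wlfffdwlw" already present; 2 new (d, f)
Total nodes = 10 + 6 + 5 + 5 + 10 + 2 + 0 + 1 + 1 + 0 + 0 + 5 + 0 + 1 + 1 + 3 + 1 + 1 + 2 = 54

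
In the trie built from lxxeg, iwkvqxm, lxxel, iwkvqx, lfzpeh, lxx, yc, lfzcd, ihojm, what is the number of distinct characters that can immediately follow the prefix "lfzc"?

1

Walk "lfzc" from the root, arriving at one node.
Characters that immediately follow "lfzc" among the stored strings: {d}.
That node has 1 child edge.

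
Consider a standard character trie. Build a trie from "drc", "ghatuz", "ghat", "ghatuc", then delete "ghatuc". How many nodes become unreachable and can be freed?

After clearing the end-marker at "ghatuc", prune upward until reaching a node still needed by another word.
The suffix "c" (1 node) is used only by "ghatuc"; the node for "ghatu" still has the child "z", so pruning stops there.
Nodes removed: 1

1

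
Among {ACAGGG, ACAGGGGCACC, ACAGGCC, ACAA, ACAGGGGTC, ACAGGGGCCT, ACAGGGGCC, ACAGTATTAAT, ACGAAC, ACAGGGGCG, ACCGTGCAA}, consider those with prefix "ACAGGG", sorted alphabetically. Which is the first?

ACAGGG

Filter for "ACAGGG…" and sort: "ACAGGG", "ACAGGGGCACC", "ACAGGGGCC", "ACAGGGGCCT", "ACAGGGGCG", "ACAGGGGTC"
Position 1: ACAGGG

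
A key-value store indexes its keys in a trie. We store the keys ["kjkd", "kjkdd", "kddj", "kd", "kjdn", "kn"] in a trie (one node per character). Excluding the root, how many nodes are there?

Trace insertions, counting only characters that open a new branch:
  "kjkd" → 4 new (k, j, k, d)
  "kjkdd" → prefix "kjkd" already present; 1 new (d)
  "kddj" → prefix "k" already present; 3 new (d, d, j)
  "kd" → prefix "kd" already present; 0 new (none)
  "kjdn" → prefix "kj" already present; 2 new (d, n)
  "kn" → prefix "k" already present; 1 new (n)
Total nodes = 4 + 1 + 3 + 0 + 2 + 1 = 11

11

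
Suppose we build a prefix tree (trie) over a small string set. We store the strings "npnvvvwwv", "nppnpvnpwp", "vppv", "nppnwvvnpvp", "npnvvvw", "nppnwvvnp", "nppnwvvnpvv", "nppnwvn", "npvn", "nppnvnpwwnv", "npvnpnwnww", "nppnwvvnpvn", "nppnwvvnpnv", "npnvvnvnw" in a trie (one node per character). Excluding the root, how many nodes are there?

52

For each word, the new-node count is its length minus the longest prefix already in the trie:
  "npnvvvwwv" → 9 new (n, p, n, v, v, v, w, w, v)
  "nppnpvnpwp" → prefix "np" already present; 8 new (p, n, p, v, n, p, w, p)
  "vppv" → 4 new (v, p, p, v)
  "nppnwvvnpvp" → prefix "nppn" already present; 7 new (w, v, v, n, p, v, p)
  "npnvvvw" → prefix "npnvvvw" already present; 0 new (none)
  "nppnwvvnp" → prefix "nppnwvvnp" already present; 0 new (none)
  "nppnwvvnpvv" → prefix "nppnwvvnpv" already present; 1 new (v)
  "nppnwvn" → prefix "nppnwv" already present; 1 new (n)
  "npvn" → prefix "np" already present; 2 new (v, n)
  "nppnvnpwwnv" → prefix "nppn" already present; 7 new (v, n, p, w, w, n, v)
  "npvnpnwnww" → prefix "npvn" already present; 6 new (p, n, w, n, w, w)
  "nppnwvvnpvn" → prefix "nppnwvvnpv" already present; 1 new (n)
  "nppnwvvnpnv" → prefix "nppnwvvnp" already present; 2 new (n, v)
  "npnvvnvnw" → prefix "npnvv" already present; 4 new (n, v, n, w)
Total nodes = 9 + 8 + 4 + 7 + 0 + 0 + 1 + 1 + 2 + 7 + 6 + 1 + 2 + 4 = 52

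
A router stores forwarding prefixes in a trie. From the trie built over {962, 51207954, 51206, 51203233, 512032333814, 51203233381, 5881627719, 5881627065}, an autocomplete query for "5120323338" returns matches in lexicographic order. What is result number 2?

DFS of the "5120323338" subtree visits, in order: "51203233381", "512032333814"
Position 2: 512032333814

512032333814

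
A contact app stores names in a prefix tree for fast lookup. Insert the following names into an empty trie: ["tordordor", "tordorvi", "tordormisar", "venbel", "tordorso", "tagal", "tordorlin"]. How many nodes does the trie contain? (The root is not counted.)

Count nodes per top-level branch (shared prefixes stored once):
  't'-branch (tagal, tordordor, tordorlin, tordormisar, tordorso, tordorvi): 25 nodes
  'v'-branch (venbel): 6 nodes
Sum: 31

31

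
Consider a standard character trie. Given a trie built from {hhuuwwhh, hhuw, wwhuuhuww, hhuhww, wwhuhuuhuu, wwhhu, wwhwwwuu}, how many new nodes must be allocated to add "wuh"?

2

The longest prefix of "wuh" already in the trie is "w" (length 1).
So 3 − 1 = 2 new nodes.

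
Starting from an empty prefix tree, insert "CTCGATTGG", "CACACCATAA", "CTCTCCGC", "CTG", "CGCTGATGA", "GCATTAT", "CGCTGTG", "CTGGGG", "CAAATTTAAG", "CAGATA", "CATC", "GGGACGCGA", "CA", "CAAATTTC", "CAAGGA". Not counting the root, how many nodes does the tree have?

70

Insert word by word; a character creates a node only if that edge doesn't already exist:
  "CTCGATTGG" → 9 new (C, T, C, G, A, T, T, G, G)
  "CACACCATAA" → prefix "C" already present; 9 new (A, C, A, C, C, A, T, A, A)
  "CTCTCCGC" → prefix "CTC" already present; 5 new (T, C, C, G, C)
  "CTG" → prefix "CT" already present; 1 new (G)
  "CGCTGATGA" → prefix "C" already present; 8 new (G, C, T, G, A, T, G, A)
  "GCATTAT" → 7 new (G, C, A, T, T, A, T)
  "CGCTGTG" → prefix "CGCTG" already present; 2 new (T, G)
  "CTGGGG" → prefix "CTG" already present; 3 new (G, G, G)
  "CAAATTTAAG" → prefix "CA" already present; 8 new (A, A, T, T, T, A, A, G)
  "CAGATA" → prefix "CA" already present; 4 new (G, A, T, A)
  "CATC" → prefix "CA" already present; 2 new (T, C)
  "GGGACGCGA" → prefix "G" already present; 8 new (G, G, A, C, G, C, G, A)
  "CA" → prefix "CA" already present; 0 new (none)
  "CAAATTTC" → prefix "CAAATTT" already present; 1 new (C)
  "CAAGGA" → prefix "CAA" already present; 3 new (G, G, A)
Total nodes = 9 + 9 + 5 + 1 + 8 + 7 + 2 + 3 + 8 + 4 + 2 + 8 + 0 + 1 + 3 = 70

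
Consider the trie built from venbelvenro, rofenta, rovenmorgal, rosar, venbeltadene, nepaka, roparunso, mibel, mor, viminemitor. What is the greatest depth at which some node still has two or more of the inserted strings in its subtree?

6

The deepest shared node is where two words last agree before diverging.
e.g. "venbeltadene" and "venbelvenro" share the prefix "venbel" of length 6; no pair shares a longer one.
Longest shared-prefix length: 6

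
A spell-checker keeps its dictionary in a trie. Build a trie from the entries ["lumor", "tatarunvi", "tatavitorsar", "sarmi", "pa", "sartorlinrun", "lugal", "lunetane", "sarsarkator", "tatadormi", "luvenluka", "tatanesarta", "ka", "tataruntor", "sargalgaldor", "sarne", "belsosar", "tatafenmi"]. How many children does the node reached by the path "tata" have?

5

Walk "tata" from the root, arriving at one node.
Distinct next characters after "tata": d, f, n, r, v.
That node has 5 child edges.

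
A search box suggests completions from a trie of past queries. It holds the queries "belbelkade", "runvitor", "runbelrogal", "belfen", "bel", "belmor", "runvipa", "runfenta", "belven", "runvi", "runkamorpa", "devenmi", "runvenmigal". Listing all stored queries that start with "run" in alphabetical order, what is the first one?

runbelrogal

Filter for "run…" and sort: "runbelrogal", "runfenta", "runkamorpa", "runvenmigal", "runvi", "runvipa", "runvitor"
Position 1: runbelrogal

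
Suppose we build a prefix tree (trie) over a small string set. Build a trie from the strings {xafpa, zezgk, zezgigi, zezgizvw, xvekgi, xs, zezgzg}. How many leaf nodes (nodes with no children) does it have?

Leaves are exactly the stored words that no other stored word extends.
Those words: "xafpa", "xs", "xvekgi", "zezgigi", "zezgizvw", "zezgk", "zezgzg"
Leaf count: 7

7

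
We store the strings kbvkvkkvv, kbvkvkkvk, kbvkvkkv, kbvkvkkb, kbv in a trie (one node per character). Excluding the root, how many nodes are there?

11

Count nodes per top-level branch (shared prefixes stored once):
  'k'-branch (kbv, kbvkvkkb, kbvkvkkv, kbvkvkkvk, kbvkvkkvv): 11 nodes
Sum: 11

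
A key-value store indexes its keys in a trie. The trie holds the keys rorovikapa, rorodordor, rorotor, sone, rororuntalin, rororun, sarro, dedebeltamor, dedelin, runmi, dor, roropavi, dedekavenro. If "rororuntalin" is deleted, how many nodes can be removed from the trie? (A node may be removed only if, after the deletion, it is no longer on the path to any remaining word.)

5

Walk "rororuntalin" from the leaf back toward the root, removing each node that no remaining word uses.
The suffix "talin" (5 nodes) is used only by "rororuntalin"; "rororun" is itself a stored word, so pruning stops there.
Nodes removed: 5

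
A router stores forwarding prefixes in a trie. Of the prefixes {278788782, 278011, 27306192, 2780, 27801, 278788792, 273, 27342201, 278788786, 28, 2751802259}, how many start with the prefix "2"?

11

Filter for entries beginning with "2":
Matches: "273", "27306192", "27342201", "2751802259", "2780", "27801", "278011", "278788782", "278788786", "278788792", "28"
Count: 11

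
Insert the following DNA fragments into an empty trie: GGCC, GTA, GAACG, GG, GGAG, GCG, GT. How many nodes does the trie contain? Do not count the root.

Trace insertions, counting only characters that open a new branch:
  "GGCC" → 4 new (G, G, C, C)
  "GTA" → prefix "G" already present; 2 new (T, A)
  "GAACG" → prefix "G" already present; 4 new (A, A, C, G)
  "GG" → prefix "GG" already present; 0 new (none)
  "GGAG" → prefix "GG" already present; 2 new (A, G)
  "GCG" → prefix "G" already present; 2 new (C, G)
  "GT" → prefix "GT" already present; 0 new (none)
Total nodes = 4 + 2 + 4 + 0 + 2 + 2 + 0 = 14

14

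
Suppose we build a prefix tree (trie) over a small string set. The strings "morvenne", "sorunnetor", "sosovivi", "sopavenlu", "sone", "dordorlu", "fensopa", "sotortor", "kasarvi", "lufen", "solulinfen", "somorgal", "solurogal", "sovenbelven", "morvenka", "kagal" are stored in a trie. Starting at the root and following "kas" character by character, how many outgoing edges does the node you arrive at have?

1

The children of the "kas" node are the distinct next characters among strings starting with "kas".
Characters that immediately follow "kas" among the stored strings: {a}.
That node has 1 child edge.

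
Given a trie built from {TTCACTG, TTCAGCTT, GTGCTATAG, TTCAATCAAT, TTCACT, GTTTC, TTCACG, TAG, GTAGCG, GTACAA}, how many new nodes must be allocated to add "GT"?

Every character of "GT" already lies on an existing path (it is a prefix of some stored word).
No new nodes are needed: 0.

0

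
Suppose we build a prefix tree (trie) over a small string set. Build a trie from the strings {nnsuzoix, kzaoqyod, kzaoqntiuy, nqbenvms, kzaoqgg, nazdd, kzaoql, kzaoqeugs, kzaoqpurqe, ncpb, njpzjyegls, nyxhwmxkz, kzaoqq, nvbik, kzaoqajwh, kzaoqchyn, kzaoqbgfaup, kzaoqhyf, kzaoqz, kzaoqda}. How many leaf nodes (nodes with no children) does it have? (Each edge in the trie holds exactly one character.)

Leaves are exactly the stored words that no other stored word extends.
Those words: "kzaoqajwh", "kzaoqbgfaup", "kzaoqchyn", "kzaoqda", "kzaoqeugs", "kzaoqgg", "kzaoqhyf", "kzaoql", "kzaoqntiuy", "kzaoqpurqe", "kzaoqq", "kzaoqyod", "kzaoqz", "nazdd", "ncpb", "njpzjyegls", "nnsuzoix", "nqbenvms", "nvbik", "nyxhwmxkz"
Leaf count: 20

20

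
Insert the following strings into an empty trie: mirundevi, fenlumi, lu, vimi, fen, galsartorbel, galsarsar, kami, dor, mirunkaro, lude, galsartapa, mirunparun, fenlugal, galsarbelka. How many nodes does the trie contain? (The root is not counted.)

66

For each word, the new-node count is its length minus the longest prefix already in the trie:
  "mirundevi" → 9 new (m, i, r, u, n, d, e, v, i)
  "fenlumi" → 7 new (f, e, n, l, u, m, i)
  "lu" → 2 new (l, u)
  "vimi" → 4 new (v, i, m, i)
  "fen" → prefix "fen" already present; 0 new (none)
  "galsartorbel" → 12 new (g, a, l, s, a, r, t, o, r, b, e, l)
  "galsarsar" → prefix "galsar" already present; 3 new (s, a, r)
  "kami" → 4 new (k, a, m, i)
  "dor" → 3 new (d, o, r)
  "mirunkaro" → prefix "mirun" already present; 4 new (k, a, r, o)
  "lude" → prefix "lu" already present; 2 new (d, e)
  "galsartapa" → prefix "galsart" already present; 3 new (a, p, a)
  "mirunparun" → prefix "mirun" already present; 5 new (p, a, r, u, n)
  "fenlugal" → prefix "fenlu" already present; 3 new (g, a, l)
  "galsarbelka" → prefix "galsar" already present; 5 new (b, e, l, k, a)
Total nodes = 9 + 7 + 2 + 4 + 0 + 12 + 3 + 4 + 3 + 4 + 2 + 3 + 5 + 3 + 5 = 66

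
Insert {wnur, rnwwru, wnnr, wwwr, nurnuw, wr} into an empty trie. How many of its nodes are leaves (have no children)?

Leaves are exactly the stored words that no other stored word extends.
Those words: "nurnuw", "rnwwru", "wnnr", "wnur", "wr", "wwwr"
Leaf count: 6

6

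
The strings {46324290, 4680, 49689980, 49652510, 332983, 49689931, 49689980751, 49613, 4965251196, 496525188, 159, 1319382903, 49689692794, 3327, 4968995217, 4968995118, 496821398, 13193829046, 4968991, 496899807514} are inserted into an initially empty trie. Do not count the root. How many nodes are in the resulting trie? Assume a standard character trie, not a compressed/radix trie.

Insert word by word; a character creates a node only if that edge doesn't already exist:
  "46324290" → 8 new (4, 6, 3, 2, 4, 2, 9, 0)
  "4680" → prefix "46" already present; 2 new (8, 0)
  "49689980" → prefix "4" already present; 7 new (9, 6, 8, 9, 9, 8, 0)
  "49652510" → prefix "496" already present; 5 new (5, 2, 5, 1, 0)
  "332983" → 6 new (3, 3, 2, 9, 8, 3)
  "49689931" → prefix "496899" already present; 2 new (3, 1)
  "49689980751" → prefix "49689980" already present; 3 new (7, 5, 1)
  "49613" → prefix "496" already present; 2 new (1, 3)
  "4965251196" → prefix "4965251" already present; 3 new (1, 9, 6)
  "496525188" → prefix "4965251" already present; 2 new (8, 8)
  "159" → 3 new (1, 5, 9)
  "1319382903" → prefix "1" already present; 9 new (3, 1, 9, 3, 8, 2, 9, 0, 3)
  "49689692794" → prefix "49689" already present; 6 new (6, 9, 2, 7, 9, 4)
  "3327" → prefix "332" already present; 1 new (7)
  "4968995217" → prefix "496899" already present; 4 new (5, 2, 1, 7)
  "4968995118" → prefix "4968995" already present; 3 new (1, 1, 8)
  "496821398" → prefix "4968" already present; 5 new (2, 1, 3, 9, 8)
  "13193829046" → prefix "131938290" already present; 2 new (4, 6)
  "4968991" → prefix "496899" already present; 1 new (1)
  "496899807514" → prefix "49689980751" already present; 1 new (4)
Total nodes = 8 + 2 + 7 + 5 + 6 + 2 + 3 + 2 + 3 + 2 + 3 + 9 + 6 + 1 + 4 + 3 + 5 + 2 + 1 + 1 = 75

75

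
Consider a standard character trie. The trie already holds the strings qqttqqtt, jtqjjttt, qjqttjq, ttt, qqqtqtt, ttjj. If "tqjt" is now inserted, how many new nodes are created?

The longest prefix of "tqjt" already in the trie is "t" (length 1).
New nodes needed: |"tqjt"| − 1 = 4 − 1 = 3.

3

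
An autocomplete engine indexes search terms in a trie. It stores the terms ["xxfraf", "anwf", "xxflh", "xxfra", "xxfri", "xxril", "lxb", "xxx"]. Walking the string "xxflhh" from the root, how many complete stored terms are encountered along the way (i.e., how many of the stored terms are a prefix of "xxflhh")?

1

Traverse "xxflhh" character by character; count nodes along the way that are marked as word ends.
Prefixes of the query that are stored words: "xxflh"
Count: 1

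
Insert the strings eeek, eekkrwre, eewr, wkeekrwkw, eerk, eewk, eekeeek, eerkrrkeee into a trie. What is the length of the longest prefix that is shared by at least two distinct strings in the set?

4

The deepest shared node is where two words last agree before diverging.
"eerk" and "eerkrrkeee" agree on "eerk" (4 characters) before diverging; nothing deeper is shared.
Longest shared-prefix length: 4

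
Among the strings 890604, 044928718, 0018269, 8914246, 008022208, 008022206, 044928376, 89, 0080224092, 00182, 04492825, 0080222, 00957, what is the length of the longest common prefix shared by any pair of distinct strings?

8

Look for the deepest trie node that still has at least two words in its subtree.
e.g. "008022206" and "008022208" share the prefix "00802220" of length 8; no pair shares a longer one.
Longest shared-prefix length: 8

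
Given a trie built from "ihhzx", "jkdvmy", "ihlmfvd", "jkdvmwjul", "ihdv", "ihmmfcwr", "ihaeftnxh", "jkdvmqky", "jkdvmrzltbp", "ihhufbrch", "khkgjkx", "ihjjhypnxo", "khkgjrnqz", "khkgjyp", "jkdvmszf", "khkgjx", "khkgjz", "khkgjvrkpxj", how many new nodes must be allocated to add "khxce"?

3

The longest prefix of "khxce" already in the trie is "kh" (length 2).
So 5 − 2 = 3 new nodes.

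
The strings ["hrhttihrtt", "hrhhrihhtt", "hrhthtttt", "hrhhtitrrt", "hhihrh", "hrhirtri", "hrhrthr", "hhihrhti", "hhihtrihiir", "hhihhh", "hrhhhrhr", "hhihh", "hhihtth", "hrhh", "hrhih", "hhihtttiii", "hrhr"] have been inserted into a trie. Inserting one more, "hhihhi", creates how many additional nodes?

1

Walking "hhihhi" from the root, the first 5 characters ("hhihh") follow existing edges; "i" is the first miss.
Each of the 1 remaining characters creates one node.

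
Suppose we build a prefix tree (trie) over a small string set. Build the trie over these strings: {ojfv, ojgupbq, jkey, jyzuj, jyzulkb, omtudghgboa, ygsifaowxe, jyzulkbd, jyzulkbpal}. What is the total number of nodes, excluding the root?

44

For each word, the new-node count is its length minus the longest prefix already in the trie:
  "ojfv" → 4 new (o, j, f, v)
  "ojgupbq" → prefix "oj" already present; 5 new (g, u, p, b, q)
  "jkey" → 4 new (j, k, e, y)
  "jyzuj" → prefix "j" already present; 4 new (y, z, u, j)
  "jyzulkb" → prefix "jyzu" already present; 3 new (l, k, b)
  "omtudghgboa" → prefix "o" already present; 10 new (m, t, u, d, g, h, g, b, o, a)
  "ygsifaowxe" → 10 new (y, g, s, i, f, a, o, w, x, e)
  "jyzulkbd" → prefix "jyzulkb" already present; 1 new (d)
  "jyzulkbpal" → prefix "jyzulkb" already present; 3 new (p, a, l)
Total nodes = 4 + 5 + 4 + 4 + 3 + 10 + 10 + 1 + 3 = 44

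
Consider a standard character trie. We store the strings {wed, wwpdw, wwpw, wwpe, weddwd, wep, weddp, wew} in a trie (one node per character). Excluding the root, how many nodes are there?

For each word, the new-node count is its length minus the longest prefix already in the trie:
  "wed" → 3 new (w, e, d)
  "wwpdw" → prefix "w" already present; 4 new (w, p, d, w)
  "wwpw" → prefix "wwp" already present; 1 new (w)
  "wwpe" → prefix "wwp" already present; 1 new (e)
  "weddwd" → prefix "wed" already present; 3 new (d, w, d)
  "wep" → prefix "we" already present; 1 new (p)
  "weddp" → prefix "wedd" already present; 1 new (p)
  "wew" → prefix "we" already present; 1 new (w)
Total nodes = 3 + 4 + 1 + 1 + 3 + 1 + 1 + 1 = 15

15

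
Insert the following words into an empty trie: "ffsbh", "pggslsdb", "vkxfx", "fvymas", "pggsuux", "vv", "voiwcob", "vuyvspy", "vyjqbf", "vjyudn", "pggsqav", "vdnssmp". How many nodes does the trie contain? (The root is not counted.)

58

Insert word by word; a character creates a node only if that edge doesn't already exist:
  "ffsbh" → 5 new (f, f, s, b, h)
  "pggslsdb" → 8 new (p, g, g, s, l, s, d, b)
  "vkxfx" → 5 new (v, k, x, f, x)
  "fvymas" → prefix "f" already present; 5 new (v, y, m, a, s)
  "pggsuux" → prefix "pggs" already present; 3 new (u, u, x)
  "vv" → prefix "v" already present; 1 new (v)
  "voiwcob" → prefix "v" already present; 6 new (o, i, w, c, o, b)
  "vuyvspy" → prefix "v" already present; 6 new (u, y, v, s, p, y)
  "vyjqbf" → prefix "v" already present; 5 new (y, j, q, b, f)
  "vjyudn" → prefix "v" already present; 5 new (j, y, u, d, n)
  "pggsqav" → prefix "pggs" already present; 3 new (q, a, v)
  "vdnssmp" → prefix "v" already present; 6 new (d, n, s, s, m, p)
Total nodes = 5 + 8 + 5 + 5 + 3 + 1 + 6 + 6 + 5 + 5 + 3 + 6 = 58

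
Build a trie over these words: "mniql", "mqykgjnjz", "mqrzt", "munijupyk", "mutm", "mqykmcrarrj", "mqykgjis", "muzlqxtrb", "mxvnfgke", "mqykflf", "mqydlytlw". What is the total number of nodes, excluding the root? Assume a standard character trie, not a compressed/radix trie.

58

Insert word by word; a character creates a node only if that edge doesn't already exist:
  "mniql" → 5 new (m, n, i, q, l)
  "mqykgjnjz" → prefix "m" already present; 8 new (q, y, k, g, j, n, j, z)
  "mqrzt" → prefix "mq" already present; 3 new (r, z, t)
  "munijupyk" → prefix "m" already present; 8 new (u, n, i, j, u, p, y, k)
  "mutm" → prefix "mu" already present; 2 new (t, m)
  "mqykmcrarrj" → prefix "mqyk" already present; 7 new (m, c, r, a, r, r, j)
  "mqykgjis" → prefix "mqykgj" already present; 2 new (i, s)
  "muzlqxtrb" → prefix "mu" already present; 7 new (z, l, q, x, t, r, b)
  "mxvnfgke" → prefix "m" already present; 7 new (x, v, n, f, g, k, e)
  "mqykflf" → prefix "mqyk" already present; 3 new (f, l, f)
  "mqydlytlw" → prefix "mqy" already present; 6 new (d, l, y, t, l, w)
Total nodes = 5 + 8 + 3 + 8 + 2 + 7 + 2 + 7 + 7 + 3 + 6 = 58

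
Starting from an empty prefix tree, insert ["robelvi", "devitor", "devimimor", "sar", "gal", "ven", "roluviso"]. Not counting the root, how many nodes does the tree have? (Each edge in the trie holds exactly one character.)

34

For each word, the new-node count is its length minus the longest prefix already in the trie:
  "robelvi" → 7 new (r, o, b, e, l, v, i)
  "devitor" → 7 new (d, e, v, i, t, o, r)
  "devimimor" → prefix "devi" already present; 5 new (m, i, m, o, r)
  "sar" → 3 new (s, a, r)
  "gal" → 3 new (g, a, l)
  "ven" → 3 new (v, e, n)
  "roluviso" → prefix "ro" already present; 6 new (l, u, v, i, s, o)
Total nodes = 7 + 7 + 5 + 3 + 3 + 3 + 6 = 34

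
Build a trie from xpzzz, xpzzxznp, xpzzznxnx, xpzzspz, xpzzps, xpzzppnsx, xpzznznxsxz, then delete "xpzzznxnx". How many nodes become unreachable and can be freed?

4

After clearing the end-marker at "xpzzznxnx", prune upward until reaching a node still needed by another word.
The suffix "nxnx" (4 nodes) is used only by "xpzzznxnx"; "xpzzz" is itself a stored word, so pruning stops there.
Nodes removed: 4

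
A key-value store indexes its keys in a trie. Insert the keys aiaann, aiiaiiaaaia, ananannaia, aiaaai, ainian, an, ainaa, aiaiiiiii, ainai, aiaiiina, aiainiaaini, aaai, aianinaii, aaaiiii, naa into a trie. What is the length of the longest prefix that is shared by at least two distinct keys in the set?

6

The deepest shared node is where two words last agree before diverging.
"aiaiiiiii" and "aiaiiina" agree on "aiaiii" (6 characters) before diverging; nothing deeper is shared.
Longest shared-prefix length: 6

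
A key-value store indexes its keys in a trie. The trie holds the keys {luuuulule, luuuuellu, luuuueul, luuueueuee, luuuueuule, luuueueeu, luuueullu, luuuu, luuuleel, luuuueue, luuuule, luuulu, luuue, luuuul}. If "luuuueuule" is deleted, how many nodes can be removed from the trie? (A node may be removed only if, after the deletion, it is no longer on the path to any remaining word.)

3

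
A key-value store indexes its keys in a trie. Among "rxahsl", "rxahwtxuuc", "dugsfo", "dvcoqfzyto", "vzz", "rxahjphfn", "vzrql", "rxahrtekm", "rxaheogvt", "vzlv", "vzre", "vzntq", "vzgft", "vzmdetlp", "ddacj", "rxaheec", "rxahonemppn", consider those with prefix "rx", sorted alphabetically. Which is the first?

Words with prefix "rx", in lexicographic order: "rxaheec", "rxaheogvt", "rxahjphfn", "rxahonemppn", "rxahrtekm", "rxahsl", "rxahwtxuuc"
Position 1: rxaheec

rxaheec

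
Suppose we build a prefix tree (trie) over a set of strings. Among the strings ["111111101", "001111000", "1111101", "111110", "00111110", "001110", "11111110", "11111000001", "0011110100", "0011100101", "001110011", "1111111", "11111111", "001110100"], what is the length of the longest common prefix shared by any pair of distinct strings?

Equivalently: take the maximum, over all pairs, of their longest common prefix length.
e.g. "0011100101" and "001110011" share the prefix "00111001" of length 8; no pair shares a longer one.
Longest shared-prefix length: 8

8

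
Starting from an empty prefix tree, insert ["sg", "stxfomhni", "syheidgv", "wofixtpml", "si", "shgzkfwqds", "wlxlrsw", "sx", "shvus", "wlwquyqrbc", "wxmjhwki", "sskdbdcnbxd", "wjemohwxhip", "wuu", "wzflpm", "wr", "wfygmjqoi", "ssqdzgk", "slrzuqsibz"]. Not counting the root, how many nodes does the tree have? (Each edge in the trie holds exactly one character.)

Insert word by word; a character creates a node only if that edge doesn't already exist:
  "sg" → 2 new (s, g)
  "stxfomhni" → prefix "s" already present; 8 new (t, x, f, o, m, h, n, i)
  "syheidgv" → prefix "s" already present; 7 new (y, h, e, i, d, g, v)
  "wofixtpml" → 9 new (w, o, f, i, x, t, p, m, l)
  "si" → prefix "s" already present; 1 new (i)
  "shgzkfwqds" → prefix "s" already present; 9 new (h, g, z, k, f, w, q, d, s)
  "wlxlrsw" → prefix "w" already present; 6 new (l, x, l, r, s, w)
  "sx" → prefix "s" already present; 1 new (x)
  "shvus" → prefix "sh" already present; 3 new (v, u, s)
  "wlwquyqrbc" → prefix "wl" already present; 8 new (w, q, u, y, q, r, b, c)
  "wxmjhwki" → prefix "w" already present; 7 new (x, m, j, h, w, k, i)
  "sskdbdcnbxd" → prefix "s" already present; 10 new (s, k, d, b, d, c, n, b, x, d)
  "wjemohwxhip" → prefix "w" already present; 10 new (j, e, m, o, h, w, x, h, i, p)
  "wuu" → prefix "w" already present; 2 new (u, u)
  "wzflpm" → prefix "w" already present; 5 new (z, f, l, p, m)
  "wr" → prefix "w" already present; 1 new (r)
  "wfygmjqoi" → prefix "w" already present; 8 new (f, y, g, m, j, q, o, i)
  "ssqdzgk" → prefix "ss" already present; 5 new (q, d, z, g, k)
  "slrzuqsibz" → prefix "s" already present; 9 new (l, r, z, u, q, s, i, b, z)
Total nodes = 2 + 8 + 7 + 9 + 1 + 9 + 6 + 1 + 3 + 8 + 7 + 10 + 10 + 2 + 5 + 1 + 8 + 5 + 9 = 111

111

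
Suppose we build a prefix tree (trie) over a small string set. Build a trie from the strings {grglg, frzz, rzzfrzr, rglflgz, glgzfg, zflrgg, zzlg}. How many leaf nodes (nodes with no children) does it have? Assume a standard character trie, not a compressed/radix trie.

A leaf is a node with no children — equivalently, the end of a word that is not a proper prefix of any other stored word.
Those words: "frzz", "glgzfg", "grglg", "rglflgz", "rzzfrzr", "zflrgg", "zzlg"
Leaf count: 7

7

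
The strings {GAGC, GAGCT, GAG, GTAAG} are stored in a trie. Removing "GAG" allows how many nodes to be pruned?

0

A node on "GAG"'s path can go only if nothing else ends at it or branches off below it.
Every node on "GAG" is still needed (e.g. by "GAGC"), so nothing is freed.
Nodes removed: 0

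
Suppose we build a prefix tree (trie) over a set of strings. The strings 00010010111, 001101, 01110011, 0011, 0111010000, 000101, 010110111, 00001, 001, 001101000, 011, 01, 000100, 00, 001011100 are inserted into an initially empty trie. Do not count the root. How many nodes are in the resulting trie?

46

Trace insertions, counting only characters that open a new branch:
  "00010010111" → 11 new (0, 0, 0, 1, 0, 0, 1, 0, 1, 1, 1)
  "001101" → prefix "00" already present; 4 new (1, 1, 0, 1)
  "01110011" → prefix "0" already present; 7 new (1, 1, 1, 0, 0, 1, 1)
  "0011" → prefix "0011" already present; 0 new (none)
  "0111010000" → prefix "01110" already present; 5 new (1, 0, 0, 0, 0)
  "000101" → prefix "00010" already present; 1 new (1)
  "010110111" → prefix "01" already present; 7 new (0, 1, 1, 0, 1, 1, 1)
  "00001" → prefix "000" already present; 2 new (0, 1)
  "001" → prefix "001" already present; 0 new (none)
  "001101000" → prefix "001101" already present; 3 new (0, 0, 0)
  "011" → prefix "011" already present; 0 new (none)
  "01" → prefix "01" already present; 0 new (none)
  "000100" → prefix "000100" already present; 0 new (none)
  "00" → prefix "00" already present; 0 new (none)
  "001011100" → prefix "001" already present; 6 new (0, 1, 1, 1, 0, 0)
Total nodes = 11 + 4 + 7 + 0 + 5 + 1 + 7 + 2 + 0 + 3 + 0 + 0 + 0 + 0 + 6 = 46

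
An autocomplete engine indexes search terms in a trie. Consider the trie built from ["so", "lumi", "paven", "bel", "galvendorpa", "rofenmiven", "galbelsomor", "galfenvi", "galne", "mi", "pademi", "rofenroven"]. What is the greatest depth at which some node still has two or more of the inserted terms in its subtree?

The deepest shared node is where two words last agree before diverging.
"rofenmiven" and "rofenroven" agree on "rofen" (5 characters) before diverging; nothing deeper is shared.
Longest shared-prefix length: 5

5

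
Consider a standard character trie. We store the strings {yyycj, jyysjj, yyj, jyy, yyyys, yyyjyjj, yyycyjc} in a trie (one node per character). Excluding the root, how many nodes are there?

21

Trie structure (* marks end of a word):
(root)
├─ j
│  └─ y
│     └─ y *
│        └─ s
│           └─ j
│              └─ j *
└─ y
   └─ y
      ├─ j *
      └─ y
         ├─ c
         │  ├─ j *
         │  └─ y
         │     └─ j
         │        └─ c *
         ├─ j
         │  └─ y
         │     └─ j
         │        └─ j *
         └─ y
            └─ s *
Counting every labelled node above: 21.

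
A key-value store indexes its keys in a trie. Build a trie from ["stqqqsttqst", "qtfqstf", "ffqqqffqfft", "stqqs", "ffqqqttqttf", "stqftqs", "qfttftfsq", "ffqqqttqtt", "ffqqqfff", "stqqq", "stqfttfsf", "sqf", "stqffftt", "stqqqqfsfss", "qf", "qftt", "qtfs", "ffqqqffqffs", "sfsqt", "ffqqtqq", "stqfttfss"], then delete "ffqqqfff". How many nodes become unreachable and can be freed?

Walk "ffqqqfff" from the leaf back toward the root, removing each node that no remaining word uses.
The suffix "f" (1 node) is used only by "ffqqqfff"; the node for "ffqqqff" still has the child "q", so pruning stops there.
Nodes removed: 1

1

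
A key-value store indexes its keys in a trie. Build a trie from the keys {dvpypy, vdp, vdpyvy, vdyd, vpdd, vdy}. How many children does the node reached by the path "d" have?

1

Walk "d" from the root, arriving at one node.
Characters that immediately follow "d" among the stored strings: {v}.
That node has 1 child edge.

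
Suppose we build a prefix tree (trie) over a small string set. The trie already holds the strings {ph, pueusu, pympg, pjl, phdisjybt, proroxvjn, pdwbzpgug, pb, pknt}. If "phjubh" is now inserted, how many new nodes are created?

4

"ph" is already a path in the trie; the remaining "jubh" must be added.
Each of the 4 remaining characters creates one node.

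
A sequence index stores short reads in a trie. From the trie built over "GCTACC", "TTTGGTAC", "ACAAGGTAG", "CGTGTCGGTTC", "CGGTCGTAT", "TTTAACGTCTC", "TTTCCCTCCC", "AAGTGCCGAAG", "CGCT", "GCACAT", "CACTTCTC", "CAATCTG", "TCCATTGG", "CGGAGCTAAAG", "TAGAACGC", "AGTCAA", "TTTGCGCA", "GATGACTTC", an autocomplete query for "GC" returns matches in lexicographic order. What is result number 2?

GCTACC

Filter for "GC…" and sort: "GCACAT", "GCTACC"
The 2nd is GCTACC.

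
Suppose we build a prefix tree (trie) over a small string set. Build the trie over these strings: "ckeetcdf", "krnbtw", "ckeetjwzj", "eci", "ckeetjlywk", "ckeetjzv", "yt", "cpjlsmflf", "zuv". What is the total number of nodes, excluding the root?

For each word, the new-node count is its length minus the longest prefix already in the trie:
  "ckeetcdf" → 8 new (c, k, e, e, t, c, d, f)
  "krnbtw" → 6 new (k, r, n, b, t, w)
  "ckeetjwzj" → prefix "ckeet" already present; 4 new (j, w, z, j)
  "eci" → 3 new (e, c, i)
  "ckeetjlywk" → prefix "ckeetj" already present; 4 new (l, y, w, k)
  "ckeetjzv" → prefix "ckeetj" already present; 2 new (z, v)
  "yt" → 2 new (y, t)
  "cpjlsmflf" → prefix "c" already present; 8 new (p, j, l, s, m, f, l, f)
  "zuv" → 3 new (z, u, v)
Total nodes = 8 + 6 + 4 + 3 + 4 + 2 + 2 + 8 + 3 = 40

40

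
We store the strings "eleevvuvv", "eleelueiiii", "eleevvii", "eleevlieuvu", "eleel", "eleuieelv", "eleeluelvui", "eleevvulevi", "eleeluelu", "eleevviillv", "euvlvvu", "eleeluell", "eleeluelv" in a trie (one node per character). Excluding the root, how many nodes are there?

49

For each word, the new-node count is its length minus the longest prefix already in the trie:
  "eleevvuvv" → 9 new (e, l, e, e, v, v, u, v, v)
  "eleelueiiii" → prefix "elee" already present; 7 new (l, u, e, i, i, i, i)
  "eleevvii" → prefix "eleevv" already present; 2 new (i, i)
  "eleevlieuvu" → prefix "eleev" already present; 6 new (l, i, e, u, v, u)
  "eleel" → prefix "eleel" already present; 0 new (none)
  "eleuieelv" → prefix "ele" already present; 6 new (u, i, e, e, l, v)
  "eleeluelvui" → prefix "eleelue" already present; 4 new (l, v, u, i)
  "eleevvulevi" → prefix "eleevvu" already present; 4 new (l, e, v, i)
  "eleeluelu" → prefix "eleeluel" already present; 1 new (u)
  "eleevviillv" → prefix "eleevvii" already present; 3 new (l, l, v)
  "euvlvvu" → prefix "e" already present; 6 new (u, v, l, v, v, u)
  "eleeluell" → prefix "eleeluel" already present; 1 new (l)
  "eleeluelv" → prefix "eleeluelv" already present; 0 new (none)
Total nodes = 9 + 7 + 2 + 6 + 0 + 6 + 4 + 4 + 1 + 3 + 6 + 1 + 0 = 49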